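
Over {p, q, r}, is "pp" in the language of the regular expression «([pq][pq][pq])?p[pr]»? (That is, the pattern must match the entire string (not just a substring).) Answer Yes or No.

Yes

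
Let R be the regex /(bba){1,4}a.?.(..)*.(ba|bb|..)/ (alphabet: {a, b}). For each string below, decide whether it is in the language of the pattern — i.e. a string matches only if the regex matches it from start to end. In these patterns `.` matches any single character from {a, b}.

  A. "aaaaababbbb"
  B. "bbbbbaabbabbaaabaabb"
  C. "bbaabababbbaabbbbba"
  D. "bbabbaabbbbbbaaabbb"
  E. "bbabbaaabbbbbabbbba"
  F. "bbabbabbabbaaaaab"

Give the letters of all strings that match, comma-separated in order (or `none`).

C, D, E, F

A → no match — must start with "bba"
B → no match — must start with "bba"
C → match
D → match
E → match
F → match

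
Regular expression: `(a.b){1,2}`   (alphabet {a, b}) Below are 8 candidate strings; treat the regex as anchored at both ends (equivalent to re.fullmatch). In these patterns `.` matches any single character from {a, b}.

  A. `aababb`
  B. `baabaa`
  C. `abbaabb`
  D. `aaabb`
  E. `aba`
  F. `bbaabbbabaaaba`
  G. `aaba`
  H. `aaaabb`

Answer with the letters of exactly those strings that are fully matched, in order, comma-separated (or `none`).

A

A → match
B → no match — must start with `a`
C → no match
D → no match
E → no match — must end with `b`
F → no match — must start with `a`
G → no match — must end with `b`
H → no match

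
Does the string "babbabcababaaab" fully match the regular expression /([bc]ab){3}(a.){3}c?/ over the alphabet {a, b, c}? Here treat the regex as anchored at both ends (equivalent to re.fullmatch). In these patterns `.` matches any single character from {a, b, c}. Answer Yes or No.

Yes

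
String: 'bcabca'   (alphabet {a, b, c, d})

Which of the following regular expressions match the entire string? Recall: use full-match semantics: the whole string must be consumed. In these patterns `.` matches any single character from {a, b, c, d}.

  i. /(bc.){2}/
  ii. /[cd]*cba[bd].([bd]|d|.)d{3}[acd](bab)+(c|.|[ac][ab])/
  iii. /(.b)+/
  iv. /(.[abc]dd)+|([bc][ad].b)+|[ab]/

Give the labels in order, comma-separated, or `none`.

i → match
ii → no match
iii → no match — must end with 'b'
iv → no match

i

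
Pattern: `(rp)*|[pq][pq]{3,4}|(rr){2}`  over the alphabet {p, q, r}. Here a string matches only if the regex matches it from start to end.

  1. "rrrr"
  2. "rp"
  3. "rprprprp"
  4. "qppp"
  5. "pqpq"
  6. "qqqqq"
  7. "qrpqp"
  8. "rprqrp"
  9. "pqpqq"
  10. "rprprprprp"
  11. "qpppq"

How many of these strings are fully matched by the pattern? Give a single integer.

1 → match
2 → match
3 → match
4 → match
5 → match
6 → match
7 → no match
8 → no match
9 → match
10 → match
11 → match
Total matched: 9

9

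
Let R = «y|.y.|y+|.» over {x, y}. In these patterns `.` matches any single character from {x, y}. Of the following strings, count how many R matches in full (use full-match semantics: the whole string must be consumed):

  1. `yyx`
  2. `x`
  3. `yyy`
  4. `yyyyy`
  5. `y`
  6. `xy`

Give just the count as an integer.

5

1 → match
2 → match
3 → match
4 → match
5 → match
6 → no match
Total matched: 5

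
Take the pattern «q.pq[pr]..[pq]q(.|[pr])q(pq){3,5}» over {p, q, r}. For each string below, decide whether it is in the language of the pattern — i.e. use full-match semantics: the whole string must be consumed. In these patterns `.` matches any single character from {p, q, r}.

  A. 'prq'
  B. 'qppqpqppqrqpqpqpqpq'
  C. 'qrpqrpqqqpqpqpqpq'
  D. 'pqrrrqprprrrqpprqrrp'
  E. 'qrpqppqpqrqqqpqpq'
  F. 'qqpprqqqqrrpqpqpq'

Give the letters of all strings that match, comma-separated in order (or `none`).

B, C

A → no match — must start with 'q'
B → match
C → match
D → no match — must start with 'q'
E → no match
F → no match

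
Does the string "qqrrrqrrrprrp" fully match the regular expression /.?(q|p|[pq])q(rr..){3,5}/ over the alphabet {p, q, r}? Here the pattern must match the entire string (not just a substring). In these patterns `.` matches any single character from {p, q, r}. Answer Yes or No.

No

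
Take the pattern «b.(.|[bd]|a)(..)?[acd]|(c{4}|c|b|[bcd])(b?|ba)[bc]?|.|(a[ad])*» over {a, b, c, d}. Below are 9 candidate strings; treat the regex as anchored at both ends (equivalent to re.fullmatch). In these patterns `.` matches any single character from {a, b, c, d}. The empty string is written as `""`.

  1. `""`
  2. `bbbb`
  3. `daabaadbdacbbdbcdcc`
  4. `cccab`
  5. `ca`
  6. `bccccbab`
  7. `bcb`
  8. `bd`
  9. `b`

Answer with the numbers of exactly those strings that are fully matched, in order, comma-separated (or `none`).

1, 9

1 → match
2 → no match
3 → no match
4 → no match
5 → no match
6 → no match
7 → no match
8 → no match
9 → match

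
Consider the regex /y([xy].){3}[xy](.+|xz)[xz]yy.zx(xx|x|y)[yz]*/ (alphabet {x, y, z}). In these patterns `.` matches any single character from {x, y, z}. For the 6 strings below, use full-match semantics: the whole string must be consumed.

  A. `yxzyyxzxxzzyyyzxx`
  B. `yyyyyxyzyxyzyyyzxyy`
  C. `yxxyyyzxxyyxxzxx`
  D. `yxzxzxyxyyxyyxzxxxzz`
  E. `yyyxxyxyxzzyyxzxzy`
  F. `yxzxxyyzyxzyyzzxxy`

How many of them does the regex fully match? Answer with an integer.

A → match
B → no match
C → no match
D → match
E → no match
F → no match
Total matched: 2

2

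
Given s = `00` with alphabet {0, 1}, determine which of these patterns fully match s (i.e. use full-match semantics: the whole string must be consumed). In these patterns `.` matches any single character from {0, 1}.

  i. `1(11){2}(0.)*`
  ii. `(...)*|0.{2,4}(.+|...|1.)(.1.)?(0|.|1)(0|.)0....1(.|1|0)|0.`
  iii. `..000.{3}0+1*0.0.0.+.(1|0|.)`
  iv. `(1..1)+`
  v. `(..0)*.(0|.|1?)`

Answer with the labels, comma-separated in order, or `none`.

i → no match — must start with `111`
ii → match
iii → no match
iv → no match — must start with `1`
v → match

ii, v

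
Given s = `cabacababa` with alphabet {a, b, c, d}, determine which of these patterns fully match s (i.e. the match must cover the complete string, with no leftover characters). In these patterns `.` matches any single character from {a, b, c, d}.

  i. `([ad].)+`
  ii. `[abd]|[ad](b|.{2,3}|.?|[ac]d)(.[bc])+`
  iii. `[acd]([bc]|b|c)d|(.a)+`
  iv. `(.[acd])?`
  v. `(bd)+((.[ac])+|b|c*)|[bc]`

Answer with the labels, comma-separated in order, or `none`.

i → no match
ii → no match
iii → match
iv → no match
v → no match

iii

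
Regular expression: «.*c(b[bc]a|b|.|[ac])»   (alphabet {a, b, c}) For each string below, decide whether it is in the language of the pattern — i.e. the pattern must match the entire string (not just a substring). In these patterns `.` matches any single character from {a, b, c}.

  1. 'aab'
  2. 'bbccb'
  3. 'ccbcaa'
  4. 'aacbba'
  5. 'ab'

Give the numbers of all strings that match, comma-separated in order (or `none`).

2, 4

1 → no match
2 → match
3 → no match
4 → match
5 → no match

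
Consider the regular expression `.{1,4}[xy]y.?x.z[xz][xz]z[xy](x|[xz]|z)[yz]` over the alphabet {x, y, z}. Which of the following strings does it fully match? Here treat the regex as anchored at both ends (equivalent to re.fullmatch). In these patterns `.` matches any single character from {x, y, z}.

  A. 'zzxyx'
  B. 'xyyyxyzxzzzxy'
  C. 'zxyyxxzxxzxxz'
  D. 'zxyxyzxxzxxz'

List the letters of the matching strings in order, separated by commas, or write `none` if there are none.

C, D

A → no match
B → no match
C → match
D → match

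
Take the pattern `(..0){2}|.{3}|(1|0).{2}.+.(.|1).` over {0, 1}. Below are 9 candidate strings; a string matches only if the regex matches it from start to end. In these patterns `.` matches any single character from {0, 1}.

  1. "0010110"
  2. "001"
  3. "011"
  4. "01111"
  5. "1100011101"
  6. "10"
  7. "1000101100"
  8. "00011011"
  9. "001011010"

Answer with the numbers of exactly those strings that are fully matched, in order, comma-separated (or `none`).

1, 2, 3, 5, 7, 8, 9

1 → match
2 → match
3 → match
4 → no match
5 → match
6 → no match
7 → match
8 → match
9 → match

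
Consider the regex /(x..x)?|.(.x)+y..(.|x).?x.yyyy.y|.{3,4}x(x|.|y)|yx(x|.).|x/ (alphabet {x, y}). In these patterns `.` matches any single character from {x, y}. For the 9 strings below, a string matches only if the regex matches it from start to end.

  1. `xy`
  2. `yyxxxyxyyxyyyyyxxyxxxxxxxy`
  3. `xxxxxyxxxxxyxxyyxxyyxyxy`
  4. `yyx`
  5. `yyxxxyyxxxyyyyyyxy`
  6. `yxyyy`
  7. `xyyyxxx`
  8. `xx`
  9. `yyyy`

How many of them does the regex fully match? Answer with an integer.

1 → no match
2 → no match
3 → no match
4 → no match
5 → no match
6 → no match
7 → no match
8 → no match
9 → no match
Total matched: 0

0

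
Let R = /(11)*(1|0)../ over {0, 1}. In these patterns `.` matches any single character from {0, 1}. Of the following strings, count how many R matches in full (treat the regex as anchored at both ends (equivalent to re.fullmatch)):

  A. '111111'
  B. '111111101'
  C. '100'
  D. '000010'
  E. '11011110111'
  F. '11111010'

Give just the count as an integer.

A → no match
B → match
C → match
D → no match
E → no match
F → no match
Total matched: 2

2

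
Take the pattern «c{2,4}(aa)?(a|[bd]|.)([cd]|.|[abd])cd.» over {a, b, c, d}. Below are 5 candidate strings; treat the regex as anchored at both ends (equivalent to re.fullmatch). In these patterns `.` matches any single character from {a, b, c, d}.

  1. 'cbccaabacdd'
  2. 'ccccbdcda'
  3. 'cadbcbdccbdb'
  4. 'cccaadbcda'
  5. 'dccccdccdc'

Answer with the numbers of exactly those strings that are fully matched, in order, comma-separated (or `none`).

1 → no match
2 → match
3 → no match
4 → match
5 → no match — must start with 'c'

2, 4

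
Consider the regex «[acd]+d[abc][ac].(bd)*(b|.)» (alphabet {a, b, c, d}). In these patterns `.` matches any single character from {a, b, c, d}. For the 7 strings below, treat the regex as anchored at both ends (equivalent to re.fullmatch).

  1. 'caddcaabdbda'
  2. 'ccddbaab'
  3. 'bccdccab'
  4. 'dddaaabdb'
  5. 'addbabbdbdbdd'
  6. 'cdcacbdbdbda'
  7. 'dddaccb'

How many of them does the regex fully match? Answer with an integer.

6

1 → match
2 → match
3 → no match
4 → match
5 → match
6 → match
7 → match
Total matched: 6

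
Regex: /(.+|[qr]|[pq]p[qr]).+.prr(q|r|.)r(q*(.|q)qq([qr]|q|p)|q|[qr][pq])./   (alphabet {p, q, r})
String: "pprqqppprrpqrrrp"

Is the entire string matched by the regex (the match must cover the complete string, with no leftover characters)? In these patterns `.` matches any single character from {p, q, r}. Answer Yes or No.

No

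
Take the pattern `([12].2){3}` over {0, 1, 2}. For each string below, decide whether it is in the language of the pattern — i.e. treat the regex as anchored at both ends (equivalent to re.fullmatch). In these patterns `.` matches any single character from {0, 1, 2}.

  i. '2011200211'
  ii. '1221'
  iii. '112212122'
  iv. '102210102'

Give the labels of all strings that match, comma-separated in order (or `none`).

i → no match — must end with '2'
ii → no match — must end with '2'
iii → match
iv → no match

iii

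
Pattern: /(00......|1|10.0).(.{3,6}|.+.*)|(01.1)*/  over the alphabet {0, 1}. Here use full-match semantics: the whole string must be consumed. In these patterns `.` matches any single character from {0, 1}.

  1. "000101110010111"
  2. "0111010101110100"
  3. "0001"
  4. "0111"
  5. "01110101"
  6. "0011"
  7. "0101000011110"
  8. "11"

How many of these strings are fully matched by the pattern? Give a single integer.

1 → match
2 → no match
3. "0001" → no match
4. "0111" → match
5. "01110101" → match
6. "0011" → no match
7 → no match
8. "11" → no match
Total matched: 3

3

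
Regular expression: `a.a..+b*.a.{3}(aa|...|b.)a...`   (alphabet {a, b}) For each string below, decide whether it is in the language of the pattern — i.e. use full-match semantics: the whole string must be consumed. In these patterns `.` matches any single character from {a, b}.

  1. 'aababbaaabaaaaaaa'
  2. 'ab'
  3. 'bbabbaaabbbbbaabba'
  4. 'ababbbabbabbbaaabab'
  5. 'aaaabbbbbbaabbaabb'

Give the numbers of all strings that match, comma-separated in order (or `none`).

1 → no match
2 → no match
3 → no match — must start with 'a'
4 → match
5 → no match

4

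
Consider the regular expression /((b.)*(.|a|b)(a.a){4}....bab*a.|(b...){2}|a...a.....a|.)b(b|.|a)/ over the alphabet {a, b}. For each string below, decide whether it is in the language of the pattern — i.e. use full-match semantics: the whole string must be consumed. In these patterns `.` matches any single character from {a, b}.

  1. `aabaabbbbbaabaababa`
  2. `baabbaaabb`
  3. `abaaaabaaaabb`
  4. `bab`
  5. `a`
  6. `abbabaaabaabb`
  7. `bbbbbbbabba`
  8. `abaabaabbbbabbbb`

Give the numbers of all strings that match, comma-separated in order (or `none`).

2, 3

1 → no match
2 → match
3 → match
4 → no match
5 → no match
6 → no match
7 → no match
8 → no match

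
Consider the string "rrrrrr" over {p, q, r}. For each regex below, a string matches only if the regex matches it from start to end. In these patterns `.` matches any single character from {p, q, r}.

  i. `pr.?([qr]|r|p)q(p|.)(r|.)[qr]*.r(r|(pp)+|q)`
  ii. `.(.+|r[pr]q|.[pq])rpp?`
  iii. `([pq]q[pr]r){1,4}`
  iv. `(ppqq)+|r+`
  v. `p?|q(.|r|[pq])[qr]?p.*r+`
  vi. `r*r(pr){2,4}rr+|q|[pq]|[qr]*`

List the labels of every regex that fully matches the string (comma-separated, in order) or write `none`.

iv, vi

i → no match — must start with "pr"
ii → no match
iii → no match
iv → match
v → no match
vi → match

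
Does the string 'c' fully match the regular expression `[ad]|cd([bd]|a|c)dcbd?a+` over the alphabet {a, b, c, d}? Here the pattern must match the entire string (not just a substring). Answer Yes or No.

No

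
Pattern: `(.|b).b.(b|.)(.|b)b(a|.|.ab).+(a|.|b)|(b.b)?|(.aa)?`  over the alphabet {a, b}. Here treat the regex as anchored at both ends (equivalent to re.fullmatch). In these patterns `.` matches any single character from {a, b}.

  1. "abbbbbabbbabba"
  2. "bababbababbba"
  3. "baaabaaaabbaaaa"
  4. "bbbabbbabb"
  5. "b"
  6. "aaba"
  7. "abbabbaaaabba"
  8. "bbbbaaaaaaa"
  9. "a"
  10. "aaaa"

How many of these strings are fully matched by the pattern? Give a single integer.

1

1 → no match
2 → no match
3 → no match
4. "bbbabbbabb" → match
5. "b" → no match
6. "aaba" → no match
7 → no match
8. "bbbbaaaaaaa" → no match
9. "a" → no match
10. "aaaa" → no match
Total matched: 1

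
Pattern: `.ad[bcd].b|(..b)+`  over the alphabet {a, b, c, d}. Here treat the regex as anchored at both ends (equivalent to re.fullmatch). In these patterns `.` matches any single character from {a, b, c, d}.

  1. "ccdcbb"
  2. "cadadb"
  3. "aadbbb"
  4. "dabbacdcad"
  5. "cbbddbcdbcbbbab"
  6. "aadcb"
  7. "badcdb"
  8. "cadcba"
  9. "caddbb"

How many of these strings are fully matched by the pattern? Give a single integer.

1 → no match
2 → no match
3 → match
4 → no match — must end with "b"
5 → match
6 → no match
7 → match
8 → no match — must end with "b"
9 → match
Total matched: 4

4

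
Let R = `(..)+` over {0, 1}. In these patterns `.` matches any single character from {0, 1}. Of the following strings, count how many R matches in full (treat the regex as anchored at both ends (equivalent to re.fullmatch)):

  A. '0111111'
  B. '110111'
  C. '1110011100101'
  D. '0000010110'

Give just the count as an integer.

2

A → no match
B → match
C → no match
D → match
Total matched: 2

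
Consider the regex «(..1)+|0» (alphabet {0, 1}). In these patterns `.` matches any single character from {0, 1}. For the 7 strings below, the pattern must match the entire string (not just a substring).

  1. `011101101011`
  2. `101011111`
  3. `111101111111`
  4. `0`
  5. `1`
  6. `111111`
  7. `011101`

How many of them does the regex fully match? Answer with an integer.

6

1. `011101101011` → match
2. `101011111` → match
3. `111101111111` → match
4. `0` → match
5. `1` → no match
6. `111111` → match
7. `011101` → match
Total matched: 6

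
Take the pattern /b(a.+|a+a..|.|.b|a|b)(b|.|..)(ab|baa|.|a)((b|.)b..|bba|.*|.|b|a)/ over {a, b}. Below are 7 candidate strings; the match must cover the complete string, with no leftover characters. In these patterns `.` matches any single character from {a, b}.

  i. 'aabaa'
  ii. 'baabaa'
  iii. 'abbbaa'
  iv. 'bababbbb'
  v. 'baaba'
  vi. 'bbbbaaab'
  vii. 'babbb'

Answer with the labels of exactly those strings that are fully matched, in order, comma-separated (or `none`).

ii, iv, v, vi, vii

i → no match — must start with 'b'
ii → match
iii → no match — must start with 'b'
iv → match
v → match
vi → match
vii → match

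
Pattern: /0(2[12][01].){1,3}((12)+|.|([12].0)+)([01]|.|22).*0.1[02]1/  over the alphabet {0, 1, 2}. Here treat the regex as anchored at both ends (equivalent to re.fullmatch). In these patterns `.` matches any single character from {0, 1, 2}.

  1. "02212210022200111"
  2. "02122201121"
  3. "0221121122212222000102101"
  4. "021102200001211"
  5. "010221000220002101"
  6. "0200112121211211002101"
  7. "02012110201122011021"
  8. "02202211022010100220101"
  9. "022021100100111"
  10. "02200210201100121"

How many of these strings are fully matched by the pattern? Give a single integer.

2

1 → no match
2. "02122201121" → no match
3 → match
4 → no match
5 → no match — must start with "02"
6 → no match
7 → no match
8 → no match
9 → no match
10 → match
Total matched: 2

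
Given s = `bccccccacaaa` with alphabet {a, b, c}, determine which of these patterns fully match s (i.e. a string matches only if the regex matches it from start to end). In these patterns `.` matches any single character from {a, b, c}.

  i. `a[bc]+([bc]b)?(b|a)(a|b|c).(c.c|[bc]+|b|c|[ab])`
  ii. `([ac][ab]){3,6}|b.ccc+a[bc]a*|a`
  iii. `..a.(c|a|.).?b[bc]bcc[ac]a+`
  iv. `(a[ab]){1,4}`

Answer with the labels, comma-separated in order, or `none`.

i → no match — must start with `a`
ii → match
iii → no match
iv → no match — must start with `a`

ii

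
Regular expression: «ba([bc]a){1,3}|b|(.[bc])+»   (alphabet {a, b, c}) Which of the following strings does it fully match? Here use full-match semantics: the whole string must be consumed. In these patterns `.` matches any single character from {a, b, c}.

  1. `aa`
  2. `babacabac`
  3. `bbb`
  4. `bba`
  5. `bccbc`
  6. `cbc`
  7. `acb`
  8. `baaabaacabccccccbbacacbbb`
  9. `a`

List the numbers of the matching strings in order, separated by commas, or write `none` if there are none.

none

1 → no match
2 → no match
3 → no match
4 → no match
5 → no match
6 → no match
7 → no match
8 → no match
9 → no match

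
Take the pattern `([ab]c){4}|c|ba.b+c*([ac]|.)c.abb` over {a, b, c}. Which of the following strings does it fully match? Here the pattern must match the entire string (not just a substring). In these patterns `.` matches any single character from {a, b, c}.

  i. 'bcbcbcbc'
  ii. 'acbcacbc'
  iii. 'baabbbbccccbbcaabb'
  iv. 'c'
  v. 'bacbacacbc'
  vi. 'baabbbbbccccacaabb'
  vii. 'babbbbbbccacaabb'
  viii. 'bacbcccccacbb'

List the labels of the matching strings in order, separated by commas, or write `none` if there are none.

i, ii, iv, vi, vii

i → match
ii → match
iii → no match
iv → match
v → no match
vi → match
vii → match
viii → no match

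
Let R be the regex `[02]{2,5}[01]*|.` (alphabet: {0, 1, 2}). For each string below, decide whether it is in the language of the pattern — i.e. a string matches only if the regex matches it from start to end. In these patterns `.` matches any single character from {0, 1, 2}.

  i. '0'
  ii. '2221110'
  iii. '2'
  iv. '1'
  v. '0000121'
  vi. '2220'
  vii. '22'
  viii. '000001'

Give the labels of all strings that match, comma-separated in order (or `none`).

i, ii, iii, iv, vi, vii, viii

i. '0' → match
ii. '2221110' → match
iii. '2' → match
iv. '1' → match
v. '0000121' → no match
vi. '2220' → match
vii. '22' → match
viii. '000001' → match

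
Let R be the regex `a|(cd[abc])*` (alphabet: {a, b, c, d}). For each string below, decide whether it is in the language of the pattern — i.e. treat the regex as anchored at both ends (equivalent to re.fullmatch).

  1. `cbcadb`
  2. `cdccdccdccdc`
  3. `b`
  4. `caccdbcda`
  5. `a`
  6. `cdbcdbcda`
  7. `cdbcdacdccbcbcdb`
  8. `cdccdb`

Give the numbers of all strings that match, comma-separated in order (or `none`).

2, 5, 6, 8

1 → no match
2 → match
3 → no match
4 → no match
5 → match
6 → match
7 → no match
8 → match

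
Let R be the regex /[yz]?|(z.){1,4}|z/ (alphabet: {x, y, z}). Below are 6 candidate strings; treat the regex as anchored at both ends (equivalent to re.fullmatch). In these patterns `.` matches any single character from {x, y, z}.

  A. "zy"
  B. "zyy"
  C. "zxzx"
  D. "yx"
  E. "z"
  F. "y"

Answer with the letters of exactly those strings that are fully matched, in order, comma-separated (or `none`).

A, C, E, F

A. "zy" → match
B. "zyy" → no match
C. "zxzx" → match
D. "yx" → no match
E. "z" → match
F. "y" → match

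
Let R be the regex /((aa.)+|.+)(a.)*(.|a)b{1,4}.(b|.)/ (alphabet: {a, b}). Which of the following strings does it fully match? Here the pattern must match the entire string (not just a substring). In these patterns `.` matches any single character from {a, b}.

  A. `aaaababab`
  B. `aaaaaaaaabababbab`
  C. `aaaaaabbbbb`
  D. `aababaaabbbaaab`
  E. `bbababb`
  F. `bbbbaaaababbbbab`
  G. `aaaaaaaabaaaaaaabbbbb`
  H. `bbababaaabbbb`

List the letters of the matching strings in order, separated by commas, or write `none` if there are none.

A, B, C, F, G, H

A → match
B → match
C → match
D → no match
E → no match
F → match
G → match
H → match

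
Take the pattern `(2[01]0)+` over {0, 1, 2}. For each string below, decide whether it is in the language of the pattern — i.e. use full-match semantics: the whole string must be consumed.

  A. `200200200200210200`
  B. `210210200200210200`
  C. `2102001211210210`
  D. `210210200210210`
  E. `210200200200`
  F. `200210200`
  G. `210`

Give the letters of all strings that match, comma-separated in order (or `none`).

A, B, D, E, F, G

A → match
B → match
C → no match
D → match
E → match
F → match
G → match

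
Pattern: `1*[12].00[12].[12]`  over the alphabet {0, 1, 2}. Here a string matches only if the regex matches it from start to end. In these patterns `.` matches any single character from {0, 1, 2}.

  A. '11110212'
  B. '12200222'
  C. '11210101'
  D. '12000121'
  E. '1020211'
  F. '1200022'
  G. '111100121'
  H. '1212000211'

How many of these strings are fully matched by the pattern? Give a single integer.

3

A. '11110212' → no match
B. '12200222' → match
C. '11210101' → no match
D. '12000121' → match
E. '1020211' → no match
F. '1200022' → no match
G. '111100121' → match
H. '1212000211' → no match
Total matched: 3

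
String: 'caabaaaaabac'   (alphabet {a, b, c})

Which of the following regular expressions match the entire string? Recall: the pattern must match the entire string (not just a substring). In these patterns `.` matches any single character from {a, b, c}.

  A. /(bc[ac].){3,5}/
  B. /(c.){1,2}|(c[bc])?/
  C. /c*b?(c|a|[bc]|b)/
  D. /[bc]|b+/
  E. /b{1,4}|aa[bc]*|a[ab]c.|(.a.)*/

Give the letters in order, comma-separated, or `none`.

E

A → no match — must start with 'bc'
B → no match
C → no match
D → no match
E → match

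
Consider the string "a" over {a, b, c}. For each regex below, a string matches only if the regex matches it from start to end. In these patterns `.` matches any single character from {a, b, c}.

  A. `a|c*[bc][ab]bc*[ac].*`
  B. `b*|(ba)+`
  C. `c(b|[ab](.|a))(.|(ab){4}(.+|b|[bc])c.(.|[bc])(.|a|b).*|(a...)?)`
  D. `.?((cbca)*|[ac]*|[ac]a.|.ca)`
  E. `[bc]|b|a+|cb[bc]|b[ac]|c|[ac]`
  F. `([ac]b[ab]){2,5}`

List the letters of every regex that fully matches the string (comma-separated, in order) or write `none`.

A, D, E

A → match
B → no match
C → no match — must start with "c"
D → match
E → match
F → no match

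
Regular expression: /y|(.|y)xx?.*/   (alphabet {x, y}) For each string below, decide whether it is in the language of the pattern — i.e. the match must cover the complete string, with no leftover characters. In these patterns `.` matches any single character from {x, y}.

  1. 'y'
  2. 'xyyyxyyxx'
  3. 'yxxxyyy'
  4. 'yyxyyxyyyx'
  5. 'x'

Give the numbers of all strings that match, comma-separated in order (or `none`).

1. 'y' → match
2. 'xyyyxyyxx' → no match
3. 'yxxxyyy' → match
4. 'yyxyyxyyyx' → no match
5. 'x' → no match

1, 3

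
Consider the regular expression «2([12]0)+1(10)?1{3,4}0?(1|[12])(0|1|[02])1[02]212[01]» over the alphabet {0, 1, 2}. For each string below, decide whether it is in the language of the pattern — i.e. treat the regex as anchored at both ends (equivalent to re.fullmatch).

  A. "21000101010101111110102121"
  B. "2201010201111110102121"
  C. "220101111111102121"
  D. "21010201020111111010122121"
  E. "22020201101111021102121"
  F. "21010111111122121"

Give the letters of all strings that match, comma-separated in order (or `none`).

B, C, E, F

A → no match
B → match
C → match
D → no match
E → match
F → match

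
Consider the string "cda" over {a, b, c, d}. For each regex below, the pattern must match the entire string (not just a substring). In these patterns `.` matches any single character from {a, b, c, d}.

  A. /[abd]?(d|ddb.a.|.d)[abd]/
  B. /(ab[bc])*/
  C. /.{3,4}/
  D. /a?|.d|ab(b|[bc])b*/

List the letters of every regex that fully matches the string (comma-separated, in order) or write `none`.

A, C

A → match
B → no match
C → match
D → no match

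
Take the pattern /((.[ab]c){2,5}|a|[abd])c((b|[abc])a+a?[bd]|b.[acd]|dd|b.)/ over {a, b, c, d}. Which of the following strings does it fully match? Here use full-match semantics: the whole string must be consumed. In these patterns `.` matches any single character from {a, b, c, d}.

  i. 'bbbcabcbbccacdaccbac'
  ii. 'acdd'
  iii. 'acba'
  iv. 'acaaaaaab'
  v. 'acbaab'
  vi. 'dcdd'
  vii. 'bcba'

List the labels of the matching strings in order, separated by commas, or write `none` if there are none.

ii, iii, iv, v, vi, vii

i → no match
ii. 'acdd' → match
iii. 'acba' → match
iv. 'acaaaaaab' → match
v. 'acbaab' → match
vi. 'dcdd' → match
vii. 'bcba' → match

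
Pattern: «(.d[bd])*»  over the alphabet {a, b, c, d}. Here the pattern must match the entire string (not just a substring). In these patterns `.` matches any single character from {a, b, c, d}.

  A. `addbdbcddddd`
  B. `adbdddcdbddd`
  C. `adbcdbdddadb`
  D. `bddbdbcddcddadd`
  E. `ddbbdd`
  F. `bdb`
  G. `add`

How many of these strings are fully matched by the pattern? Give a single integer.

7

A → match
B → match
C → match
D → match
E → match
F → match
G → match
Total matched: 7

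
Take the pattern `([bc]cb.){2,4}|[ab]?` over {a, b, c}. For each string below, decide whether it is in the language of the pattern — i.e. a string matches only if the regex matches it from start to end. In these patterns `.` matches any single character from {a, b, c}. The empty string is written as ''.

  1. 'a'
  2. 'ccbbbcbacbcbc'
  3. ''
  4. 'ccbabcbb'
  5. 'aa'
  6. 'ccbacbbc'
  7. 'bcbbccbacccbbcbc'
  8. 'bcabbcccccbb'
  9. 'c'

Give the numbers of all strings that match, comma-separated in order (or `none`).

1. 'a' → match
2 → no match
3. '' → match
4. 'ccbabcbb' → match
5. 'aa' → no match
6. 'ccbacbbc' → no match
7 → no match
8. 'bcabbcccccbb' → no match
9. 'c' → no match

1, 3, 4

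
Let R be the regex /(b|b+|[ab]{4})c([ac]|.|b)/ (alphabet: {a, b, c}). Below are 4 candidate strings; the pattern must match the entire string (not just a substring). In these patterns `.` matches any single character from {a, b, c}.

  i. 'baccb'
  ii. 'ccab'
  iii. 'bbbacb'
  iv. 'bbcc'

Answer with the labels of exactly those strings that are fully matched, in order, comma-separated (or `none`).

iii, iv

i → no match
ii → no match
iii → match
iv → match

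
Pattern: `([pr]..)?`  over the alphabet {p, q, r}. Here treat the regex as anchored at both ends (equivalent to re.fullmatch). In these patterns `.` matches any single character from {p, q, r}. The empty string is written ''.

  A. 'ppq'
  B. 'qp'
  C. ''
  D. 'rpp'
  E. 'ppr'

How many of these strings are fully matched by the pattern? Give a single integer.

4

A. 'ppq' → match
B. 'qp' → no match
C. '' → match
D. 'rpp' → match
E. 'ppr' → match
Total matched: 4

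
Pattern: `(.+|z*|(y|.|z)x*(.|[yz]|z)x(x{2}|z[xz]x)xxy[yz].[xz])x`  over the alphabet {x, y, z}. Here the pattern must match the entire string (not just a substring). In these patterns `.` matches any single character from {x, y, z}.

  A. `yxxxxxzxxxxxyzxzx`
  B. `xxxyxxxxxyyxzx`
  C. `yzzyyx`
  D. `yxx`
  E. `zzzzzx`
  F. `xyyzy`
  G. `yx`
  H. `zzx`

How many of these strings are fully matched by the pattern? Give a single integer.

A → match
B → match
C → match
D → match
E → match
F → no match — must end with `x`
G → match
H → match
Total matched: 7

7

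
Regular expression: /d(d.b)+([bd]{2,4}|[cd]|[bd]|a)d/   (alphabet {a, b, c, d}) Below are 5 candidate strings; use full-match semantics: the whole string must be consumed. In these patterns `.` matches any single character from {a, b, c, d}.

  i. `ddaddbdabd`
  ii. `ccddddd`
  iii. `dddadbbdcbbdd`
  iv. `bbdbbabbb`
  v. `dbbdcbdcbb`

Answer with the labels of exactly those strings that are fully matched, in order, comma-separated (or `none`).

i → no match
ii → no match — must start with `dd`
iii → no match
iv → no match — must start with `dd`
v → no match — must start with `dd`

none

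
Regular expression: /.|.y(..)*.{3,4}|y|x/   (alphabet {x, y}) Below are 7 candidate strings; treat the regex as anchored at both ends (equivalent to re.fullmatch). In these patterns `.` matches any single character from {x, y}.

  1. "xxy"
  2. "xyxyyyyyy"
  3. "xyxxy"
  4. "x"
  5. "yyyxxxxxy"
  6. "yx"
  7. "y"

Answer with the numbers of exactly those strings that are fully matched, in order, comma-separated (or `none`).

2, 3, 4, 5, 7

1 → no match
2 → match
3 → match
4 → match
5 → match
6 → no match
7 → match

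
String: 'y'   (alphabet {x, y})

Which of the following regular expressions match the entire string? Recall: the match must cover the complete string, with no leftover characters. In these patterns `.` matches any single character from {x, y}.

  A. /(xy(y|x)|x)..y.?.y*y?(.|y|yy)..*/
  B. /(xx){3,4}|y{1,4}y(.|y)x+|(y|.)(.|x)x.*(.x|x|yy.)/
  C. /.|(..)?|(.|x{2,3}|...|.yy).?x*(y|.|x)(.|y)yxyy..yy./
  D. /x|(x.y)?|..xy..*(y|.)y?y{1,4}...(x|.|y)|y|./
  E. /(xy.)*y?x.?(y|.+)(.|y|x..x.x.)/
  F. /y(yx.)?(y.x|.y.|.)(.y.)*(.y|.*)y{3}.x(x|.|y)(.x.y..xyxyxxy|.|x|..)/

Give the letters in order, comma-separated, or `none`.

A → no match
B → no match
C → match
D → match
E → no match
F → no match

C, D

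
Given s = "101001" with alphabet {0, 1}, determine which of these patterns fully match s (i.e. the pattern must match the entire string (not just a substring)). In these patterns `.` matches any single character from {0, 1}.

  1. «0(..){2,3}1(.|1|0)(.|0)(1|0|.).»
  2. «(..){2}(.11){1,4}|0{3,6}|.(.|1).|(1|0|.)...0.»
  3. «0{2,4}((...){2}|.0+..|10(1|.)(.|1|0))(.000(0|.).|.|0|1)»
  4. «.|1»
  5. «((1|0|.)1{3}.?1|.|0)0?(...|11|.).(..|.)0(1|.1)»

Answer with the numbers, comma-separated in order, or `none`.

1 → no match — must start with "0"
2 → match
3 → no match — must start with "0"
4 → no match
5 → match

2, 5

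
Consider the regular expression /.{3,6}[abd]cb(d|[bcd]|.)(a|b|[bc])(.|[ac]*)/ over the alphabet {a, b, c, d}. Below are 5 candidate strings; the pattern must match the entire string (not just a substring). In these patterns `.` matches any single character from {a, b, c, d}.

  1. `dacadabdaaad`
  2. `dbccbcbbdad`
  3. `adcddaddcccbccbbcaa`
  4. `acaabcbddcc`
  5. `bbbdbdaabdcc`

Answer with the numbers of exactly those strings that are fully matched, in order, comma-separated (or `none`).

1 → no match
2 → no match
3 → no match
4 → no match
5 → no match

none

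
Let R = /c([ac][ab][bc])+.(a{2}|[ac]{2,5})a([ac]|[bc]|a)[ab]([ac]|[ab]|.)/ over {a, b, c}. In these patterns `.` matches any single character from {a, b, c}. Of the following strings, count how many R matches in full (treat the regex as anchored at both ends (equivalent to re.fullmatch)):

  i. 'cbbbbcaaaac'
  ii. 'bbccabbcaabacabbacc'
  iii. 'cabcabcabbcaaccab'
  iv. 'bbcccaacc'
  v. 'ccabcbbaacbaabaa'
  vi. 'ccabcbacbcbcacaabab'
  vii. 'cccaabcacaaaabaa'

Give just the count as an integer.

0

i → no match
ii → no match — must start with 'c'
iii → no match
iv → no match — must start with 'c'
v → no match
vi → no match
vii → no match
Total matched: 0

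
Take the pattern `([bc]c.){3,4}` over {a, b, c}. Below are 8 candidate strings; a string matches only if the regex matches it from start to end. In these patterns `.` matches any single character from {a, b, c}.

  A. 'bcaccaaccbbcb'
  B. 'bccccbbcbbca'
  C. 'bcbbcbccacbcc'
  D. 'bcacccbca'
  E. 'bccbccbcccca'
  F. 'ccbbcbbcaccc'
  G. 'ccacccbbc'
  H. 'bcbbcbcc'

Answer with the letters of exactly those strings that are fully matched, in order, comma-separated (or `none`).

A → no match
B. 'bccccbbcbbca' → match
C → no match
D. 'bcacccbca' → match
E. 'bccbccbcccca' → match
F. 'ccbbcbbcaccc' → match
G. 'ccacccbbc' → no match
H. 'bcbbcbcc' → no match

B, D, E, F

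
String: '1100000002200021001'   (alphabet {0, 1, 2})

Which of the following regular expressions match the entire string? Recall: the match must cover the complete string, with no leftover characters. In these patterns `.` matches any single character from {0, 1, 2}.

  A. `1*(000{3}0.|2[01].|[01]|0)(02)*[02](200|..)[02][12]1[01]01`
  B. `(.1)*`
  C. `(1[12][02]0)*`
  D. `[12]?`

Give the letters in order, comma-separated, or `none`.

A → match
B → no match
C → no match
D → no match

A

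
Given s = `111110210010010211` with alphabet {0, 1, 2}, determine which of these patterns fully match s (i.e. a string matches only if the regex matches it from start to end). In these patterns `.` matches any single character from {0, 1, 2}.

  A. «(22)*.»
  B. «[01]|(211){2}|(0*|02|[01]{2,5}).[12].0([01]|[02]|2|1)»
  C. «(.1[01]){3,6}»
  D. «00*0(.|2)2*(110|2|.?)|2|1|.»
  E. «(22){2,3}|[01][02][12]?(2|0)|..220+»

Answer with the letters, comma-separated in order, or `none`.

A → no match
B → no match
C → match
D → no match
E → no match

C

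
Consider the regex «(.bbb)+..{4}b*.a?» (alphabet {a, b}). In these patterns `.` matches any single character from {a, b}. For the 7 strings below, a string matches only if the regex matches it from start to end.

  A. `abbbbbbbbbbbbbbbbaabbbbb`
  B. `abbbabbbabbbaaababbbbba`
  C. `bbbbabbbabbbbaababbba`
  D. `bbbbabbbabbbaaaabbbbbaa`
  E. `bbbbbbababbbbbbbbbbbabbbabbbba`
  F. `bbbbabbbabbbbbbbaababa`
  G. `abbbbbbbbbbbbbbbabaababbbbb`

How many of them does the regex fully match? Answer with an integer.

5

A → match
B → match
C → match
D → match
E → no match
F → match
G → no match
Total matched: 5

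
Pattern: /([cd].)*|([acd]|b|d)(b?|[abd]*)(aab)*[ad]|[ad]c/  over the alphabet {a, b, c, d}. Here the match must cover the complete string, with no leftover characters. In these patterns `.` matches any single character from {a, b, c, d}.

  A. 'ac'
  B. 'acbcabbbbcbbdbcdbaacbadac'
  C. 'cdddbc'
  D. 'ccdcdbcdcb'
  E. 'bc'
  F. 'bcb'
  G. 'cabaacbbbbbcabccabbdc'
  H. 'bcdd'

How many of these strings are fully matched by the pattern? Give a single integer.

A → match
B → no match
C → no match
D → match
E → no match
F → no match
G → no match
H → no match
Total matched: 2

2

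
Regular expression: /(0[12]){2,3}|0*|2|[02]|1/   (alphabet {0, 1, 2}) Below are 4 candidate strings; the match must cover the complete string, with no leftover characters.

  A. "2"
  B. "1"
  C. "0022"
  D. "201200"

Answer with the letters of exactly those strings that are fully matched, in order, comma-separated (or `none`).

A → match
B → match
C → no match
D → no match

A, B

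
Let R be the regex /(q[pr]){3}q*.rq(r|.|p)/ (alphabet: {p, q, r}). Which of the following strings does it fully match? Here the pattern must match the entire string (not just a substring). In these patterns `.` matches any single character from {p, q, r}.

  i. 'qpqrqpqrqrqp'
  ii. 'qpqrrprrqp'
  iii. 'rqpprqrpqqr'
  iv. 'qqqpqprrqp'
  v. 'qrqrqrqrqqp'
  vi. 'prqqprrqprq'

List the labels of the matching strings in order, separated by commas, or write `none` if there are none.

i → no match
ii → no match
iii → no match — must start with 'q'
iv → no match
v → no match
vi → no match — must start with 'q'

none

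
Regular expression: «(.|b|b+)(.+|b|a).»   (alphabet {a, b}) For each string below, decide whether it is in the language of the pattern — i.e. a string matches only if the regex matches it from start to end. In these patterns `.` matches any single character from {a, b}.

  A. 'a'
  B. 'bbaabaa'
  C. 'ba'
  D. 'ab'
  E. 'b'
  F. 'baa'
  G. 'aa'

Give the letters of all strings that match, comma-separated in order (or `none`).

B, F

A → no match
B → match
C → no match
D → no match
E → no match
F → match
G → no match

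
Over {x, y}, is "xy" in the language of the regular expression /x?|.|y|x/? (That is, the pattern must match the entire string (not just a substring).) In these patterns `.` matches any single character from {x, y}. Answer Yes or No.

No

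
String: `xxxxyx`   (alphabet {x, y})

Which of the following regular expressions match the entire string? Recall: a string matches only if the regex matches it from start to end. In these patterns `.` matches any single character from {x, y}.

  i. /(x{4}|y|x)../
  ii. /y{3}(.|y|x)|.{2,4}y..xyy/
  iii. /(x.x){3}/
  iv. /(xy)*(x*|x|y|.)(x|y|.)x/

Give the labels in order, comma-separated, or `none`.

i, iv

i → match
ii → no match
iii → no match
iv → match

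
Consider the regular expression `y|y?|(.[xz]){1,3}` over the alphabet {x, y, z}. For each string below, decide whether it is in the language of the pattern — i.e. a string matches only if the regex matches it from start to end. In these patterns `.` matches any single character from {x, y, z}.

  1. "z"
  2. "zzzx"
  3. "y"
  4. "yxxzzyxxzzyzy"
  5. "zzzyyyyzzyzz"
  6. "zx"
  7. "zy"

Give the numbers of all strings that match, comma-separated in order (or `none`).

1 → no match
2 → match
3 → match
4 → no match
5 → no match
6 → match
7 → no match

2, 3, 6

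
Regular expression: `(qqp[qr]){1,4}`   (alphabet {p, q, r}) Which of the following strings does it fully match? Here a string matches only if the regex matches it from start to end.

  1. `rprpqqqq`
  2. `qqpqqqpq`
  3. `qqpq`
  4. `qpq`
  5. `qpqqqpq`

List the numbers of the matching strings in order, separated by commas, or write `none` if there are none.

1 → no match — must start with `qqp`
2 → match
3 → match
4 → no match — must start with `qqp`
5 → no match — must start with `qqp`

2, 3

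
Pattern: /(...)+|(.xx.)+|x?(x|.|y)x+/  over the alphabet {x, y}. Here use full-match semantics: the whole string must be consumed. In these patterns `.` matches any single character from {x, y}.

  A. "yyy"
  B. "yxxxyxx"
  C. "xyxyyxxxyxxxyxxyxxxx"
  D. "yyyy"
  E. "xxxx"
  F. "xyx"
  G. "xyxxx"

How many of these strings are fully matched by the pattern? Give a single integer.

4

A → match
B → no match
C → no match
D → no match
E → match
F → match
G → match
Total matched: 4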